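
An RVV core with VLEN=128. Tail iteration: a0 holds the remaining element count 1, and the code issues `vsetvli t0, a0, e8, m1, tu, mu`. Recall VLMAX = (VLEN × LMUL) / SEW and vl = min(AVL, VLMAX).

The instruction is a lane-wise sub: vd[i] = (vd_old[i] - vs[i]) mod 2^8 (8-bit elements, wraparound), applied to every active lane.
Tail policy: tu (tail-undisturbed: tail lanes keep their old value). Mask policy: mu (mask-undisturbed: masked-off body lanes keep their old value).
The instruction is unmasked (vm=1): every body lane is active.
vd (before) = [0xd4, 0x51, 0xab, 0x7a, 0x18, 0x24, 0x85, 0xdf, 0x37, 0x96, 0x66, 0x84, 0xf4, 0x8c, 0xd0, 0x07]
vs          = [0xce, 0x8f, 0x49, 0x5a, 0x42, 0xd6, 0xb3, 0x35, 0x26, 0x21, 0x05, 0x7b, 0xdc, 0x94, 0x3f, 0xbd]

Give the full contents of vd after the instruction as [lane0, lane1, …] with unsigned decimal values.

lanes per group: 128·1/8 = 16
vl ← min(1, 16) = 1
lane  0: sub(0xd4,0xce) ⇒ 0x06
lane  1: tail/keep ⇒ 0x51
lane  2: tail/keep ⇒ 0xab
lane  3: tail/keep ⇒ 0x7a
lane  4: tail/keep ⇒ 0x18
lane  5: tail/keep ⇒ 0x24
lane  6: tail/keep ⇒ 0x85
lane  7: tail/keep ⇒ 0xdf
lane  8: tail/keep ⇒ 0x37
lane  9: tail/keep ⇒ 0x96
lane 10: tail/keep ⇒ 0x66
lane 11: tail/keep ⇒ 0x84
lane 12: tail/keep ⇒ 0xf4
lane 13: tail/keep ⇒ 0x8c
lane 14: tail/keep ⇒ 0xd0
lane 15: tail/keep ⇒ 0x07

vd = [6, 81, 171, 122, 24, 36, 133, 223, 55, 150, 102, 132, 244, 140, 208, 7]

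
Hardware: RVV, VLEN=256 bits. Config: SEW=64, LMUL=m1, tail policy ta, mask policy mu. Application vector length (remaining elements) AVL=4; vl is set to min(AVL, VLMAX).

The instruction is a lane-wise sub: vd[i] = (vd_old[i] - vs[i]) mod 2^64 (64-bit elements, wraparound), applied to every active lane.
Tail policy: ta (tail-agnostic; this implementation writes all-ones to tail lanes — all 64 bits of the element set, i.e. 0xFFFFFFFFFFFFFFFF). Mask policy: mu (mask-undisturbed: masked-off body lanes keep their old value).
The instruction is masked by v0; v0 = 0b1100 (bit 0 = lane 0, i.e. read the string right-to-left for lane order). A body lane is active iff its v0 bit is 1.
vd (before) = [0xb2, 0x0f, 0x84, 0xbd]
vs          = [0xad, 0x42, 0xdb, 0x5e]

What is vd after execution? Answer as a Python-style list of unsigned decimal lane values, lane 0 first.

vd = [178, 15, 18446744073709551529, 95]

VLMAX = VLEN×LMUL/SEW = 256×1/64 = 4
vl = min(AVL, VLMAX) = min(4, 4) = 4
vd[0] mask-off/keep -> 0xb2
vd[1] mask-off/keep -> 0x0f
vd[2] sub(0x84,0xdb) -> 0xffffffffffffffa9
vd[3] sub(0xbd,0x5e) -> 0x5f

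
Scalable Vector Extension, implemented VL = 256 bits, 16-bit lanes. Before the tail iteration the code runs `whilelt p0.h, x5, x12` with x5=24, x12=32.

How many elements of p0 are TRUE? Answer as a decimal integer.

register lanes = 256/16 = 16
whilelt: lane j active iff 24+j < 32 → j < 8 → 8 active

vl = 8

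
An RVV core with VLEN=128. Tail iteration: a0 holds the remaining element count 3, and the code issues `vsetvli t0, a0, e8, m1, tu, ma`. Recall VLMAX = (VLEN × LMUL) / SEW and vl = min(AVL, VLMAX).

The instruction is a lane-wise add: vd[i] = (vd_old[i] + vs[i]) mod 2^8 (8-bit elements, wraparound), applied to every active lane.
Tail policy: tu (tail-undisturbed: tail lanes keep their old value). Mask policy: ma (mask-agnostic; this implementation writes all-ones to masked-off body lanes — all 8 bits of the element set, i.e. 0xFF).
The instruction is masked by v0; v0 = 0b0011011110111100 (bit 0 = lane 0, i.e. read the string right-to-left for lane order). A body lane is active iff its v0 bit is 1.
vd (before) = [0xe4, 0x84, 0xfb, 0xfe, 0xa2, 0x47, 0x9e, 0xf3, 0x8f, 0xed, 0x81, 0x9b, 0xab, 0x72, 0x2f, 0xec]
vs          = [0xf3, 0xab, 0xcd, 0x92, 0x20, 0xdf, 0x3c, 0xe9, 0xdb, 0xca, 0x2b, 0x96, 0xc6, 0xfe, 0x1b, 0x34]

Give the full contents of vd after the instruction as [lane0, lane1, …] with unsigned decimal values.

vd = [255, 255, 200, 254, 162, 71, 158, 243, 143, 237, 129, 155, 171, 114, 47, 236]

VLMAX = VLEN×LMUL/SEW = 128×1/8 = 16
vl ← min(3, 16) = 3
  i=0: mask-off/ones → 255
  i=1: mask-off/ones → 255
  i=2: add(0xfb,0xcd) → 200
  i=3: tail/keep → 254
  i=4: tail/keep → 162
  i=5: tail/keep → 71
  i=6: tail/keep → 158
  i=7: tail/keep → 243
  i=8: tail/keep → 143
  i=9: tail/keep → 237
  i=10: tail/keep → 129
  i=11: tail/keep → 155
  i=12: tail/keep → 171
  i=13: tail/keep → 114
  i=14: tail/keep → 47
  i=15: tail/keep → 236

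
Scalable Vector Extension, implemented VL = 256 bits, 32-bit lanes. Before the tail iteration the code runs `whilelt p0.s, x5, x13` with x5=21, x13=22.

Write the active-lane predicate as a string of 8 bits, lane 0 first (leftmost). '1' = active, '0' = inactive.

predicate = 10000000

register lanes = 256/32 = 8
active while 21+j < 22, i.e. j ∈ [0,1) capped at 8 ⇒ 1
bits (lane 0 leftmost): 10000000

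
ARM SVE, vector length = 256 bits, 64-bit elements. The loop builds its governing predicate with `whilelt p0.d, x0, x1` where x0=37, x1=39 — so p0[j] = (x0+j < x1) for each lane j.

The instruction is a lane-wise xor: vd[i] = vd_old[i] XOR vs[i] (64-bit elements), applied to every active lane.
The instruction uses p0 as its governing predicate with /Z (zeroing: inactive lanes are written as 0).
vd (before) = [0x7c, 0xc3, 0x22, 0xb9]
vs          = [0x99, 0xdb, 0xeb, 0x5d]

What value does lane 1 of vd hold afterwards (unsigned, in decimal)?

register lanes = 256/64 = 4
whilelt: lane j active iff 37+j < 39 → j < 2 → 2 active
  i=0: xor(0x7c,0x99) → 229
  i=1: xor(0xc3,0xdb) → 24
  i=2: tail/zero → 0
  i=3: tail/zero → 0

vd[1] = 24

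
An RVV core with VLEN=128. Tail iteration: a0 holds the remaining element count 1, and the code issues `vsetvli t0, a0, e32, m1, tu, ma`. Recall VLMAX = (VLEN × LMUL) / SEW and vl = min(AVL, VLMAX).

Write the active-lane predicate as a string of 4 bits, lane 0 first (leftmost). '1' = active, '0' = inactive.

predicate = 1000

lanes per group: 128·1/32 = 4
AVL=1 ≤ VLMAX=4, so vl = 1
bits (lane 0 leftmost): 1000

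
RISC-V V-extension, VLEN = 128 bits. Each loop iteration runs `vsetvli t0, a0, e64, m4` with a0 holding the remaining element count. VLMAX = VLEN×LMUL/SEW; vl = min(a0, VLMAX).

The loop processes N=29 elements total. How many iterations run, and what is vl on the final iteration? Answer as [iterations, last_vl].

[iterations, last_vl] = [4, 5]

VLMAX = VLEN×LMUL/SEW = 128×4/64 = 8
iterations = ceil(29/8) = 4; final-pass vl = 5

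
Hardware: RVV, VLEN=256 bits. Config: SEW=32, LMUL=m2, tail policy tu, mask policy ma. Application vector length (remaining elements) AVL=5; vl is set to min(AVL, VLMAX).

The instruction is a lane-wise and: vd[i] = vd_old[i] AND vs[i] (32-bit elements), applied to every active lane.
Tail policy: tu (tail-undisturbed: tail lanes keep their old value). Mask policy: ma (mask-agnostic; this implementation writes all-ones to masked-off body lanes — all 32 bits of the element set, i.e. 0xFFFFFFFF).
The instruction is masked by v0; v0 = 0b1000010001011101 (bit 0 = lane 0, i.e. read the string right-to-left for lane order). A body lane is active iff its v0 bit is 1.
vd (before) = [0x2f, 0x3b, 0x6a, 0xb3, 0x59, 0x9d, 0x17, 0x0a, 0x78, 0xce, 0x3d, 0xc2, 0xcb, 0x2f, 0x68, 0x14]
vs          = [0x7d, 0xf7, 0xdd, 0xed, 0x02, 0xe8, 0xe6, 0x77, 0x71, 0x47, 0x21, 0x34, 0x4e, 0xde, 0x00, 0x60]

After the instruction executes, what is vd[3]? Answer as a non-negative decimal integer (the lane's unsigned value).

vd[3] = 161

lanes per group: 256·2/32 = 16
vl = min(AVL, VLMAX) = min(5, 16) = 5
vd[0] and(0x2f,0x7d) -> 0x2d
vd[1] mask-off/ones -> 0xffffffff
vd[2] and(0x6a,0xdd) -> 0x48
vd[3] and(0xb3,0xed) -> 0xa1
vd[4] and(0x59,0x02) -> 0x00
vd[5] tail/keep -> 0x9d
vd[6] tail/keep -> 0x17
vd[7] tail/keep -> 0x0a
vd[8] tail/keep -> 0x78
vd[9] tail/keep -> 0xce
vd[10] tail/keep -> 0x3d
vd[11] tail/keep -> 0xc2
vd[12] tail/keep -> 0xcb
vd[13] tail/keep -> 0x2f
vd[14] tail/keep -> 0x68
vd[15] tail/keep -> 0x14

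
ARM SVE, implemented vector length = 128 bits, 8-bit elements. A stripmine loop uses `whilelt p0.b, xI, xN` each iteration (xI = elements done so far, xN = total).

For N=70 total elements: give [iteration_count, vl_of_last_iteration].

[iterations, last_vl] = [5, 6]

128-bit reg / 8-bit elem → 16 lanes
N=70: ⌈70/16⌉ = 5 iters; last vl = 70 − 4×16 = 6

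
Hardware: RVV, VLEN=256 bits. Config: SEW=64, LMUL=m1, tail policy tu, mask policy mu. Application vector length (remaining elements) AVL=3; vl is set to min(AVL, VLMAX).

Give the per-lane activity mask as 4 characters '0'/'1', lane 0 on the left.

predicate = 1110

VLMAX = VLEN×LMUL/SEW = 256×1/64 = 4
vl = min(AVL, VLMAX) = min(3, 4) = 3
bits (lane 0 leftmost): 1110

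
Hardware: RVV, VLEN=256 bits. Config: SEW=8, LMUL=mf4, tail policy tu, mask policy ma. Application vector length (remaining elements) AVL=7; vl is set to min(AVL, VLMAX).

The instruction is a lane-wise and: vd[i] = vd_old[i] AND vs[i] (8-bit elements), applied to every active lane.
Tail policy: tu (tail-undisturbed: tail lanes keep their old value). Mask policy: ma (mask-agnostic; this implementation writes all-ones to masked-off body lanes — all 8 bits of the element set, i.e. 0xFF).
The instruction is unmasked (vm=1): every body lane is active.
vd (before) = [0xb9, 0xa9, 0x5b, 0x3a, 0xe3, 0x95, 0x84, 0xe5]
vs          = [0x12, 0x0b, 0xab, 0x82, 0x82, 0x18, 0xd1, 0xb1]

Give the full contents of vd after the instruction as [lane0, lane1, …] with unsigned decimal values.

VLMAX = VLEN×LMUL/SEW = 256×1/4/8 = 8
AVL=7 ≤ VLMAX=8, so vl = 7
vd[0] and(0xb9,0x12) -> 0x10
vd[1] and(0xa9,0x0b) -> 0x09
vd[2] and(0x5b,0xab) -> 0x0b
vd[3] and(0x3a,0x82) -> 0x02
vd[4] and(0xe3,0x82) -> 0x82
vd[5] and(0x95,0x18) -> 0x10
vd[6] and(0x84,0xd1) -> 0x80
vd[7] tail/keep -> 0xe5

vd = [16, 9, 11, 2, 130, 16, 128, 229]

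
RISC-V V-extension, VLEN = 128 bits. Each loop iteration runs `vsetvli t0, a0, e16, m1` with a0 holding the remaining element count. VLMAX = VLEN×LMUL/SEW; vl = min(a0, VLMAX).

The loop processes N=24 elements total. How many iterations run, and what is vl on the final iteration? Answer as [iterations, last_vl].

VLMAX = VLEN×LMUL/SEW = 128×1/16 = 8
N=24: ⌈24/8⌉ = 3 iters; last vl = 24 − 2×8 = 8

[iterations, last_vl] = [3, 8]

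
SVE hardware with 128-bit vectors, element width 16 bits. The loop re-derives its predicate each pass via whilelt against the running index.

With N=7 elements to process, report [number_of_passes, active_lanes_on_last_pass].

[iterations, last_vl] = [1, 7]

lane count: 128 div 16 = 8
N=7: ⌈7/8⌉ = 1 iters; last vl = 7 − 0×8 = 7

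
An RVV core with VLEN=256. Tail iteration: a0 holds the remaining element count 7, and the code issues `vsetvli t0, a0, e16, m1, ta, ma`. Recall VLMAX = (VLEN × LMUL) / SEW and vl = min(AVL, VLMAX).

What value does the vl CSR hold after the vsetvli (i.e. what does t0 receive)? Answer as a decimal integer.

vl = 7

VLMAX = (256 × 1) / 16 = 16 lanes
vl ← min(7, 16) = 7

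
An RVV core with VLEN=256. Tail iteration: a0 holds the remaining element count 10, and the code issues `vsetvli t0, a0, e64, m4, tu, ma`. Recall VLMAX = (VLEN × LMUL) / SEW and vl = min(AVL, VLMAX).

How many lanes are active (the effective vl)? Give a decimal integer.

vl = 10

VLMAX = (256 × 4) / 64 = 16 lanes
AVL=10 ≤ VLMAX=16, so vl = 10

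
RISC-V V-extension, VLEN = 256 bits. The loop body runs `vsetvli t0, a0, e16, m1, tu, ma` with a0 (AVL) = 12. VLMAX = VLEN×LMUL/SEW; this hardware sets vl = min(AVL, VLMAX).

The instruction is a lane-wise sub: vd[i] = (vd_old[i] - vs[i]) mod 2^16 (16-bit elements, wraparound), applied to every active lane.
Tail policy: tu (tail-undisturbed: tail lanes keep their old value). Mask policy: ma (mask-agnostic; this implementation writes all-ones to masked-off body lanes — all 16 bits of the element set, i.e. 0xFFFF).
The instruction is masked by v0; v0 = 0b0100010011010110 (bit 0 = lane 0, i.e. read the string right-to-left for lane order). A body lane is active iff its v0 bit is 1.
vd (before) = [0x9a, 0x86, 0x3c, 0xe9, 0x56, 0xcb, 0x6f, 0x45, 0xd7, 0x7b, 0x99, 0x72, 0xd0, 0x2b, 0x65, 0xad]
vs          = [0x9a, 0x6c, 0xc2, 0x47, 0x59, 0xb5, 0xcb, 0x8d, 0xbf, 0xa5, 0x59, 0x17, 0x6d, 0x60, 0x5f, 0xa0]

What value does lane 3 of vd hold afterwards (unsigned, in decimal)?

vd[3] = 65535

lanes per group: 256·1/16 = 16
AVL=12 ≤ VLMAX=16, so vl = 12
lane  0: mask-off/ones ⇒ 0xffff
lane  1: sub(0x86,0x6c) ⇒ 0x1a
lane  2: sub(0x3c,0xc2) ⇒ 0xff7a
lane  3: mask-off/ones ⇒ 0xffff
lane  4: sub(0x56,0x59) ⇒ 0xfffd
lane  5: mask-off/ones ⇒ 0xffff
lane  6: sub(0x6f,0xcb) ⇒ 0xffa4
lane  7: sub(0x45,0x8d) ⇒ 0xffb8
lane  8: mask-off/ones ⇒ 0xffff
lane  9: mask-off/ones ⇒ 0xffff
lane 10: sub(0x99,0x59) ⇒ 0x40
lane 11: mask-off/ones ⇒ 0xffff
lane 12: tail/keep ⇒ 0xd0
lane 13: tail/keep ⇒ 0x2b
lane 14: tail/keep ⇒ 0x65
lane 15: tail/keep ⇒ 0xad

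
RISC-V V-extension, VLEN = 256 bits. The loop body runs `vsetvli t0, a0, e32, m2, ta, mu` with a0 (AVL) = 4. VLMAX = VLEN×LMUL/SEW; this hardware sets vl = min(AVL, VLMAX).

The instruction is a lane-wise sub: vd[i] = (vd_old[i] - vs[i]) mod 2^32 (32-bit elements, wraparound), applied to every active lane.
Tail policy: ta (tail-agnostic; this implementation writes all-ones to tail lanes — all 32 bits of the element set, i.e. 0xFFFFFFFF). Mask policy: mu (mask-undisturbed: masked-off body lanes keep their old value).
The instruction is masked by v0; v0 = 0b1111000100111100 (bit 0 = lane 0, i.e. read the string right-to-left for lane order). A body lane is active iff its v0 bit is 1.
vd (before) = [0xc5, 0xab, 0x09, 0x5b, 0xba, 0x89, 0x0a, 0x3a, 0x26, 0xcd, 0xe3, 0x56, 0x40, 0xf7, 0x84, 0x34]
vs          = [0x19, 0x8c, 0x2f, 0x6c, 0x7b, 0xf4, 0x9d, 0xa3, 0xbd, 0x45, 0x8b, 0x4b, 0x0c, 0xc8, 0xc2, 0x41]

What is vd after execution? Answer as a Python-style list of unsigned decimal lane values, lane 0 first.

VLMAX = (256 × 2) / 32 = 16 lanes
vl ← min(4, 16) = 4
[0] mask-off/keep = 0xc5
[1] mask-off/keep = 0xab
[2] sub(0x09,0x2f) = 0xffffffda
[3] sub(0x5b,0x6c) = 0xffffffef
[4] tail/ones = 0xffffffff
[5] tail/ones = 0xffffffff
[6] tail/ones = 0xffffffff
[7] tail/ones = 0xffffffff
[8] tail/ones = 0xffffffff
[9] tail/ones = 0xffffffff
[10] tail/ones = 0xffffffff
[11] tail/ones = 0xffffffff
[12] tail/ones = 0xffffffff
[13] tail/ones = 0xffffffff
[14] tail/ones = 0xffffffff
[15] tail/ones = 0xffffffff

vd = [197, 171, 4294967258, 4294967279, 4294967295, 4294967295, 4294967295, 4294967295, 4294967295, 4294967295, 4294967295, 4294967295, 4294967295, 4294967295, 4294967295, 4294967295]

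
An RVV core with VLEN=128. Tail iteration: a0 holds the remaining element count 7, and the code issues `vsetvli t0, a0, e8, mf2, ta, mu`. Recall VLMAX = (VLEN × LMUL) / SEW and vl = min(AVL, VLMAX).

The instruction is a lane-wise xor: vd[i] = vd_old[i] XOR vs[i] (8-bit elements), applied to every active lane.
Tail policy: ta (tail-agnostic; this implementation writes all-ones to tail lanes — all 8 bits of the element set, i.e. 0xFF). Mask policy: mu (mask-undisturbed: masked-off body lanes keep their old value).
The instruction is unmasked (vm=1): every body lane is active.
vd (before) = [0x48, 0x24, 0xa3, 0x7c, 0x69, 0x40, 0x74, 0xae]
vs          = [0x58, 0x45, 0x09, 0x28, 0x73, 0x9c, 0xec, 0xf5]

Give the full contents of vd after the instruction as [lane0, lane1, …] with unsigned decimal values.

VLMAX = (128 × 1/2) / 8 = 8 lanes
AVL=7 ≤ VLMAX=8, so vl = 7
[0] xor(0x48,0x58) = 0x10
[1] xor(0x24,0x45) = 0x61
[2] xor(0xa3,0x09) = 0xaa
[3] xor(0x7c,0x28) = 0x54
[4] xor(0x69,0x73) = 0x1a
[5] xor(0x40,0x9c) = 0xdc
[6] xor(0x74,0xec) = 0x98
[7] tail/ones = 0xff

vd = [16, 97, 170, 84, 26, 220, 152, 255]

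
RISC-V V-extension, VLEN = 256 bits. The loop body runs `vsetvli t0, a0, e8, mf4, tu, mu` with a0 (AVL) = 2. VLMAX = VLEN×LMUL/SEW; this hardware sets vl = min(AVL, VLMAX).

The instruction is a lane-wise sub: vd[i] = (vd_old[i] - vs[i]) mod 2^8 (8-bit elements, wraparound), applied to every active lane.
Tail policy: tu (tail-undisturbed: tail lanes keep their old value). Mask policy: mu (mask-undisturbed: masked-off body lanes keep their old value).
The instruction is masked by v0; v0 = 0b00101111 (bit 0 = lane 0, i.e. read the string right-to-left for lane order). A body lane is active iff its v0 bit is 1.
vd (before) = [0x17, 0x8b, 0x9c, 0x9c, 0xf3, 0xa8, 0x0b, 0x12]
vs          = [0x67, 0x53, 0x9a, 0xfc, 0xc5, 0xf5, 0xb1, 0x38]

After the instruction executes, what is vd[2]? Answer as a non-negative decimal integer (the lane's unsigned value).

vd[2] = 156

VLMAX = (256 × 1/4) / 8 = 8 lanes
vl = min(AVL, VLMAX) = min(2, 8) = 2
  i=0: sub(0x17,0x67) → 176
  i=1: sub(0x8b,0x53) → 56
  i=2: tail/keep → 156
  i=3: tail/keep → 156
  i=4: tail/keep → 243
  i=5: tail/keep → 168
  i=6: tail/keep → 11
  i=7: tail/keep → 18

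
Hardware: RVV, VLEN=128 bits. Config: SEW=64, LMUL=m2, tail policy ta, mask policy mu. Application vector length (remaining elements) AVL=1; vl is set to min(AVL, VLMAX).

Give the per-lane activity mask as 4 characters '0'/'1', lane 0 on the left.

lanes per group: 128·2/64 = 4
AVL=1 ≤ VLMAX=4, so vl = 1
bits (lane 0 leftmost): 1000

predicate = 1000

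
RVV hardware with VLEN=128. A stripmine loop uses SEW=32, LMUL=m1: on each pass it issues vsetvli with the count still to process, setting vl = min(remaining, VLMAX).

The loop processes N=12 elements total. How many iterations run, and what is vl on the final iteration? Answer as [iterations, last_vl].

VLMAX = VLEN×LMUL/SEW = 128×1/32 = 4
12 elements at 4/iter → 3 passes, remainder 4 on the last

[iterations, last_vl] = [3, 4]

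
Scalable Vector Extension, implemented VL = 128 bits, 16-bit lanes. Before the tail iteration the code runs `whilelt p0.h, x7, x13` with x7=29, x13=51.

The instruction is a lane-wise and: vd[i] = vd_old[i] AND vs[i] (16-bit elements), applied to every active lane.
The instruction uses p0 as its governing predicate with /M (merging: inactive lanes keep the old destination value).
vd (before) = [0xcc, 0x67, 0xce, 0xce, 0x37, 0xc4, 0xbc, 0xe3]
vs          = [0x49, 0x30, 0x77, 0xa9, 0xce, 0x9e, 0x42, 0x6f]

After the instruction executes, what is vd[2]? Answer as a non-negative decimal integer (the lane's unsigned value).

vd[2] = 70

128-bit reg / 16-bit elem → 8 lanes
active while 29+j < 51, i.e. j ∈ [0,22) capped at 8 ⇒ 8
  i=0: and(0xcc,0x49) → 72
  i=1: and(0x67,0x30) → 32
  i=2: and(0xce,0x77) → 70
  i=3: and(0xce,0xa9) → 136
  i=4: and(0x37,0xce) → 6
  i=5: and(0xc4,0x9e) → 132
  i=6: and(0xbc,0x42) → 0
  i=7: and(0xe3,0x6f) → 99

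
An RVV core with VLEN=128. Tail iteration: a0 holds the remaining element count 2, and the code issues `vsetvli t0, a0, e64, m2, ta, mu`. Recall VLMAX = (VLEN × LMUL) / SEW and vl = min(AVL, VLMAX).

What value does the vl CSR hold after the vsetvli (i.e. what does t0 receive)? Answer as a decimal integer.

vl = 2

lanes per group: 128·2/64 = 4
vl = min(AVL, VLMAX) = min(2, 4) = 2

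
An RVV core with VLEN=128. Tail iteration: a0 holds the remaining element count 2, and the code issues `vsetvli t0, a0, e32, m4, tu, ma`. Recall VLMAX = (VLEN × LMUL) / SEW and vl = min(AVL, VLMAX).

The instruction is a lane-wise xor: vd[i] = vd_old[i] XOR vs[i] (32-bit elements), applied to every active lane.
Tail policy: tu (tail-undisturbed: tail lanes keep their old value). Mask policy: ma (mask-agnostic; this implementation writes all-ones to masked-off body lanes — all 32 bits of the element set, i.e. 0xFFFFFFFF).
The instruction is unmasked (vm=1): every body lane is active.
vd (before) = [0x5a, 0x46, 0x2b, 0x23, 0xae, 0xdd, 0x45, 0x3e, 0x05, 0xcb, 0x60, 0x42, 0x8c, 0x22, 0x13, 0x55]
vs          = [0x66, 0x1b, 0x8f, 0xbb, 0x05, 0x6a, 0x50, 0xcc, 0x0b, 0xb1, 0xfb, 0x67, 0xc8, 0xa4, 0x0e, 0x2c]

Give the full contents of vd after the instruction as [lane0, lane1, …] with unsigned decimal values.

vd = [60, 93, 43, 35, 174, 221, 69, 62, 5, 203, 96, 66, 140, 34, 19, 85]

lanes per group: 128·4/32 = 16
vl = min(AVL, VLMAX) = min(2, 16) = 2
lane  0: xor(0x5a,0x66) ⇒ 0x3c
lane  1: xor(0x46,0x1b) ⇒ 0x5d
lane  2: tail/keep ⇒ 0x2b
lane  3: tail/keep ⇒ 0x23
lane  4: tail/keep ⇒ 0xae
lane  5: tail/keep ⇒ 0xdd
lane  6: tail/keep ⇒ 0x45
lane  7: tail/keep ⇒ 0x3e
lane  8: tail/keep ⇒ 0x05
lane  9: tail/keep ⇒ 0xcb
lane 10: tail/keep ⇒ 0x60
lane 11: tail/keep ⇒ 0x42
lane 12: tail/keep ⇒ 0x8c
lane 13: tail/keep ⇒ 0x22
lane 14: tail/keep ⇒ 0x13
lane 15: tail/keep ⇒ 0x55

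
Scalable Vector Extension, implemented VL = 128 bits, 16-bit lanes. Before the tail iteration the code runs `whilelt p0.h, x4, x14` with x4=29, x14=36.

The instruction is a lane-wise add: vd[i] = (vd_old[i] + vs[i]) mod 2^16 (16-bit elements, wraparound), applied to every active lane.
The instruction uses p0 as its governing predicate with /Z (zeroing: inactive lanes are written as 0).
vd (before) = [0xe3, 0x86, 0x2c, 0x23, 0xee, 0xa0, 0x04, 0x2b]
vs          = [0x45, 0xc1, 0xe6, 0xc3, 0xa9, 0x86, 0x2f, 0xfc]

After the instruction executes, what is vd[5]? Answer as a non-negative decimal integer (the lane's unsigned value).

vd[5] = 294

lane count: 128 div 16 = 8
active while 29+j < 36, i.e. j ∈ [0,7) capped at 8 ⇒ 7
  i=0: add(0xe3,0x45) → 296
  i=1: add(0x86,0xc1) → 327
  i=2: add(0x2c,0xe6) → 274
  i=3: add(0x23,0xc3) → 230
  i=4: add(0xee,0xa9) → 407
  i=5: add(0xa0,0x86) → 294
  i=6: add(0x04,0x2f) → 51
  i=7: tail/zero → 0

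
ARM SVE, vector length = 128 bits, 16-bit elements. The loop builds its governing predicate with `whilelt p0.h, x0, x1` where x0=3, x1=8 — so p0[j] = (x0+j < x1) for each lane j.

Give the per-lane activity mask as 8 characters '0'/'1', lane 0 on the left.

predicate = 11111000

lane count: 128 div 16 = 8
active while 3+j < 8, i.e. j ∈ [0,5) capped at 8 ⇒ 5
bits (lane 0 leftmost): 11111000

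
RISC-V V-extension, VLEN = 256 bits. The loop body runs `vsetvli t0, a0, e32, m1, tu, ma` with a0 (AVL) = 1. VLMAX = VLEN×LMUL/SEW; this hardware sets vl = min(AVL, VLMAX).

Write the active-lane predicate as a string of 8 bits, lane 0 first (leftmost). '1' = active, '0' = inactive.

VLMAX = (256 × 1) / 32 = 8 lanes
AVL=1 ≤ VLMAX=8, so vl = 1
bits (lane 0 leftmost): 10000000

predicate = 10000000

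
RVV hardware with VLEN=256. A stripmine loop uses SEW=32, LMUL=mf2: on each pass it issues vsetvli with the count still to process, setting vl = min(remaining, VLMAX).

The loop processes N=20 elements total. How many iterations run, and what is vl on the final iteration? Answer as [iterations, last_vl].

[iterations, last_vl] = [5, 4]

VLMAX = VLEN×LMUL/SEW = 256×1/2/32 = 4
N=20: ⌈20/4⌉ = 5 iters; last vl = 20 − 4×4 = 4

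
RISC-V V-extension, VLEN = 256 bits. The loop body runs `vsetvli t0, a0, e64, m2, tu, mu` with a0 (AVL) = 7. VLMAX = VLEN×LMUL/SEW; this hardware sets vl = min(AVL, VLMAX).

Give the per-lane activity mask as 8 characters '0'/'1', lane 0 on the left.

predicate = 11111110

VLMAX = VLEN×LMUL/SEW = 256×2/64 = 8
AVL=7 ≤ VLMAX=8, so vl = 7
bits (lane 0 leftmost): 11111110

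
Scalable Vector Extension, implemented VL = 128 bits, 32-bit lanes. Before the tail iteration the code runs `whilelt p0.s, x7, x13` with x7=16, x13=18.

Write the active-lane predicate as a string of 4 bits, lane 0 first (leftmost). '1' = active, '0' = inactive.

lane count: 128 div 32 = 4
active while 16+j < 18, i.e. j ∈ [0,2) capped at 4 ⇒ 2
bits (lane 0 leftmost): 1100

predicate = 1100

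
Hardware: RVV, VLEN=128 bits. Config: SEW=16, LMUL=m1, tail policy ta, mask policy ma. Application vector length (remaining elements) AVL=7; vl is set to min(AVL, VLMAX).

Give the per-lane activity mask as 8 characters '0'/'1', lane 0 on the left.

predicate = 11111110

VLMAX = VLEN×LMUL/SEW = 128×1/16 = 8
vl = min(AVL, VLMAX) = min(7, 8) = 7
bits (lane 0 leftmost): 11111110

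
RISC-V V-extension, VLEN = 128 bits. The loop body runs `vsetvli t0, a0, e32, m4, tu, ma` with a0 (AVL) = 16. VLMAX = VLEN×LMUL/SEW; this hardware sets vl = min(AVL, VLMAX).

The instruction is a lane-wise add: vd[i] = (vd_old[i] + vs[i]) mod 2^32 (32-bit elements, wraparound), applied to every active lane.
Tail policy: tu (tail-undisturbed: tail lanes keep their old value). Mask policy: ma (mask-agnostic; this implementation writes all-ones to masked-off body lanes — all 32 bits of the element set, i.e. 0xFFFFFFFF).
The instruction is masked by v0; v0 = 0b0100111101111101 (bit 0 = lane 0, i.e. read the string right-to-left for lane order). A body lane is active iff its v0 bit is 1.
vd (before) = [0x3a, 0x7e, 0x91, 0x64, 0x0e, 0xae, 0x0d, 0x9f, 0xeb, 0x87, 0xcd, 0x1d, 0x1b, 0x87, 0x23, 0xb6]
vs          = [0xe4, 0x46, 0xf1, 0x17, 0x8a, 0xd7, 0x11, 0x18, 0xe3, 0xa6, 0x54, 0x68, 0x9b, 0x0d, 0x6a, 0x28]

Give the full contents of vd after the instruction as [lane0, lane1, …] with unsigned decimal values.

vd = [286, 4294967295, 386, 123, 152, 389, 30, 4294967295, 462, 301, 289, 133, 4294967295, 4294967295, 141, 4294967295]

lanes per group: 128·4/32 = 16
vl = min(AVL, VLMAX) = min(16, 16) = 16
  i=0: add(0x3a,0xe4) → 286
  i=1: mask-off/ones → 4294967295
  i=2: add(0x91,0xf1) → 386
  i=3: add(0x64,0x17) → 123
  i=4: add(0x0e,0x8a) → 152
  i=5: add(0xae,0xd7) → 389
  i=6: add(0x0d,0x11) → 30
  i=7: mask-off/ones → 4294967295
  i=8: add(0xeb,0xe3) → 462
  i=9: add(0x87,0xa6) → 301
  i=10: add(0xcd,0x54) → 289
  i=11: add(0x1d,0x68) → 133
  i=12: mask-off/ones → 4294967295
  i=13: mask-off/ones → 4294967295
  i=14: add(0x23,0x6a) → 141
  i=15: mask-off/ones → 4294967295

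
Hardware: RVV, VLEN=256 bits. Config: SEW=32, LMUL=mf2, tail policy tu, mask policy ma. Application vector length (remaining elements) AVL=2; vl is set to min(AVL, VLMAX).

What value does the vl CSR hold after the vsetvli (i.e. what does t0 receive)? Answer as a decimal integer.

VLMAX = (256 × 1/2) / 32 = 4 lanes
AVL=2 ≤ VLMAX=4, so vl = 2

vl = 2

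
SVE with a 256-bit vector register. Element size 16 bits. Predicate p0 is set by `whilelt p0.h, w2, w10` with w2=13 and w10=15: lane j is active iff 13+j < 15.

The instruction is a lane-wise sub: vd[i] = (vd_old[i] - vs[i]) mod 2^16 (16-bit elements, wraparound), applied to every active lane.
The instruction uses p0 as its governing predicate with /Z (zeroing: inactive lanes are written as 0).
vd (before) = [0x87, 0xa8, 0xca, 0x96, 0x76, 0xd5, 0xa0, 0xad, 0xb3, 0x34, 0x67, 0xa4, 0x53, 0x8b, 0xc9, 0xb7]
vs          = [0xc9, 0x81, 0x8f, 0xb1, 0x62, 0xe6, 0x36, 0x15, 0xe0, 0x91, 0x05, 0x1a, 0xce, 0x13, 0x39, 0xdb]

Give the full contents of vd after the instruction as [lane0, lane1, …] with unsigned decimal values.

vd = [65470, 39, 0, 0, 0, 0, 0, 0, 0, 0, 0, 0, 0, 0, 0, 0]

register lanes = 256/16 = 16
p0[j] = (13+j < 15); true for j=0..1 → 2 lanes set
  i=0: sub(0x87,0xc9) → 65470
  i=1: sub(0xa8,0x81) → 39
  i=2: tail/zero → 0
  i=3: tail/zero → 0
  i=4: tail/zero → 0
  i=5: tail/zero → 0
  i=6: tail/zero → 0
  i=7: tail/zero → 0
  i=8: tail/zero → 0
  i=9: tail/zero → 0
  i=10: tail/zero → 0
  i=11: tail/zero → 0
  i=12: tail/zero → 0
  i=13: tail/zero → 0
  i=14: tail/zero → 0
  i=15: tail/zero → 0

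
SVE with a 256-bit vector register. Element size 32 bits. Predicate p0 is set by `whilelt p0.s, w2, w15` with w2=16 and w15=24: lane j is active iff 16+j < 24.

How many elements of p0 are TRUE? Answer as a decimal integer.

lane count: 256 div 32 = 8
active while 16+j < 24, i.e. j ∈ [0,8) capped at 8 ⇒ 8

vl = 8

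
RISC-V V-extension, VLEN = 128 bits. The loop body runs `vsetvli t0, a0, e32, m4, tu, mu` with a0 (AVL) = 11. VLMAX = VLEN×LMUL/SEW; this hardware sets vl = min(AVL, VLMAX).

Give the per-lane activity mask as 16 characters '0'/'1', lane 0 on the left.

lanes per group: 128·4/32 = 16
vl ← min(11, 16) = 11
bits (lane 0 leftmost): 1111111111100000

predicate = 1111111111100000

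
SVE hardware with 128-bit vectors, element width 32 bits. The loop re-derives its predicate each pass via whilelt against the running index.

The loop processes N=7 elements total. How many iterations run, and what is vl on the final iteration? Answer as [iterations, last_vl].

128-bit reg / 32-bit elem → 4 lanes
N=7: ⌈7/4⌉ = 2 iters; last vl = 7 − 1×4 = 3

[iterations, last_vl] = [2, 3]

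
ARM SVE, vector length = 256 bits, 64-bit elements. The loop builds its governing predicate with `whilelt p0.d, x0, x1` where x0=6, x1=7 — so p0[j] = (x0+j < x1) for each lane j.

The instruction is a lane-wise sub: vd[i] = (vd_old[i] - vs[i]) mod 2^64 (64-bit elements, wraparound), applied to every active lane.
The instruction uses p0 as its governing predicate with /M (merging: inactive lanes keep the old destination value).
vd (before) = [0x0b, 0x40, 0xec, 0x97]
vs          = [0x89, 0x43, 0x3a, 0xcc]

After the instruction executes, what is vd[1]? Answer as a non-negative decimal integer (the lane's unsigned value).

vd[1] = 64

register lanes = 256/64 = 4
whilelt: lane j active iff 6+j < 7 → j < 1 → 1 active
vd[0] sub(0x0b,0x89) -> 0xffffffffffffff82
vd[1] tail/keep -> 0x40
vd[2] tail/keep -> 0xec
vd[3] tail/keep -> 0x97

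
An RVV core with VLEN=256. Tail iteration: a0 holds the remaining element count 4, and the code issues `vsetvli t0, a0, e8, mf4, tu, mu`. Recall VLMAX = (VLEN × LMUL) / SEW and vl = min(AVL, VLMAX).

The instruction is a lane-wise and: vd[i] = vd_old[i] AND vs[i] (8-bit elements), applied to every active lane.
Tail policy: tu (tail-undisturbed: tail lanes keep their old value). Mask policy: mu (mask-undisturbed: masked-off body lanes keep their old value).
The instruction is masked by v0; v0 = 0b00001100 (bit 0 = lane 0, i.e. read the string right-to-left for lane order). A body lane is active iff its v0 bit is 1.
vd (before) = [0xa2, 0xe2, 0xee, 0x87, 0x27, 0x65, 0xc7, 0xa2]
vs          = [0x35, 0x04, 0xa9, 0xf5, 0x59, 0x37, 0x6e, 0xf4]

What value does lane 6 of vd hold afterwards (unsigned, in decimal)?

VLMAX = VLEN×LMUL/SEW = 256×1/4/8 = 8
AVL=4 ≤ VLMAX=8, so vl = 4
[0] mask-off/keep = 0xa2
[1] mask-off/keep = 0xe2
[2] and(0xee,0xa9) = 0xa8
[3] and(0x87,0xf5) = 0x85
[4] tail/keep = 0x27
[5] tail/keep = 0x65
[6] tail/keep = 0xc7
[7] tail/keep = 0xa2

vd[6] = 199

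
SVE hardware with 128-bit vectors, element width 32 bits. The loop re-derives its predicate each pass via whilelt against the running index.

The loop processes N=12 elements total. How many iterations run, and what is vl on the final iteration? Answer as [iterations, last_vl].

register lanes = 128/32 = 4
iterations = ceil(12/4) = 3; final-pass vl = 4

[iterations, last_vl] = [3, 4]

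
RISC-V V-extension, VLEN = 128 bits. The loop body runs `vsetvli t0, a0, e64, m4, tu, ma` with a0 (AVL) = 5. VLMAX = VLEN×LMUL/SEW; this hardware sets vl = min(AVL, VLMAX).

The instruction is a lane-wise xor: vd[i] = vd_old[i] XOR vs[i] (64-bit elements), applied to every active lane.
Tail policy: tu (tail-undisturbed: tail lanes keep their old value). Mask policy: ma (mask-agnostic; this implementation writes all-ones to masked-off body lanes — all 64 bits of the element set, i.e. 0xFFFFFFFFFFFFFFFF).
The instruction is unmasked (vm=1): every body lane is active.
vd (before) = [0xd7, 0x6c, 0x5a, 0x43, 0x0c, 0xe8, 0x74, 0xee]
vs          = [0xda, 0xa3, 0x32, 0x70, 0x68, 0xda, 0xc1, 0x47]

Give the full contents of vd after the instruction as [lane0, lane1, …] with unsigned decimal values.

lanes per group: 128·4/64 = 8
vl ← min(5, 8) = 5
  i=0: xor(0xd7,0xda) → 13
  i=1: xor(0x6c,0xa3) → 207
  i=2: xor(0x5a,0x32) → 104
  i=3: xor(0x43,0x70) → 51
  i=4: xor(0x0c,0x68) → 100
  i=5: tail/keep → 232
  i=6: tail/keep → 116
  i=7: tail/keep → 238

vd = [13, 207, 104, 51, 100, 232, 116, 238]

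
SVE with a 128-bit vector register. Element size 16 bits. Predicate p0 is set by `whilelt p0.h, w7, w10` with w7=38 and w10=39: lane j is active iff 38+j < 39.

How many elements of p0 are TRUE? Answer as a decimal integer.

register lanes = 128/16 = 8
whilelt: lane j active iff 38+j < 39 → j < 1 → 1 active

vl = 1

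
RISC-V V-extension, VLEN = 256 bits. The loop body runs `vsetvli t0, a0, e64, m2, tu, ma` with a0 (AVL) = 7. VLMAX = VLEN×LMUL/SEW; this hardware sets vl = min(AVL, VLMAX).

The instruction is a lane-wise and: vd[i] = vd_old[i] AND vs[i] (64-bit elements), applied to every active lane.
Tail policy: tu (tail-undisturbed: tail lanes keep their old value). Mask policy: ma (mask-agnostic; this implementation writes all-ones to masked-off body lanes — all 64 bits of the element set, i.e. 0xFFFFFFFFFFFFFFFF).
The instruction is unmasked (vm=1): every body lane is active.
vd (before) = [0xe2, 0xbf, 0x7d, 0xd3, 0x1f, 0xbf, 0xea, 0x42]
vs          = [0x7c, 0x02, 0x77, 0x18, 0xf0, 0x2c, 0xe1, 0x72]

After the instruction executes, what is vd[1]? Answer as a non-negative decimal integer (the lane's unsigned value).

vd[1] = 2

VLMAX = (256 × 2) / 64 = 8 lanes
vl = min(AVL, VLMAX) = min(7, 8) = 7
  i=0: and(0xe2,0x7c) → 96
  i=1: and(0xbf,0x02) → 2
  i=2: and(0x7d,0x77) → 117
  i=3: and(0xd3,0x18) → 16
  i=4: and(0x1f,0xf0) → 16
  i=5: and(0xbf,0x2c) → 44
  i=6: and(0xea,0xe1) → 224
  i=7: tail/keep → 66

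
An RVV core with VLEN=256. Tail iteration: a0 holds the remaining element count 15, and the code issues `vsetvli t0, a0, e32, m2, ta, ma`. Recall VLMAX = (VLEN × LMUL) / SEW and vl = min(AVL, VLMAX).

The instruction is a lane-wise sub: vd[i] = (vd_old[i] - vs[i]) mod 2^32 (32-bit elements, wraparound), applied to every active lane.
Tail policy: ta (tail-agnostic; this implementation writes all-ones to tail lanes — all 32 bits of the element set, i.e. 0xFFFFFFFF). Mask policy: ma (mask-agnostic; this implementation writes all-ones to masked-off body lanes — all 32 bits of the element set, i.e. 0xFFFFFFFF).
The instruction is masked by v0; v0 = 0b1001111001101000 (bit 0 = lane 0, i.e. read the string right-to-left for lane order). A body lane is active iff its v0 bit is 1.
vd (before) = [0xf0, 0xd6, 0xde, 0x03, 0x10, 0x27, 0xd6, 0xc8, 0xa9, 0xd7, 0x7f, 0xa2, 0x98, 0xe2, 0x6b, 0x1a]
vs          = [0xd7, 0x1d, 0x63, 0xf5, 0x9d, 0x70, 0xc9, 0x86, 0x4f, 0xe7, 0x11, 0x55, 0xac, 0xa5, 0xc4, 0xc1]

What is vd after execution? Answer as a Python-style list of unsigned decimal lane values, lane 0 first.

VLMAX = (256 × 2) / 32 = 16 lanes
vl = min(AVL, VLMAX) = min(15, 16) = 15
[0] mask-off/ones = 0xffffffff
[1] mask-off/ones = 0xffffffff
[2] mask-off/ones = 0xffffffff
[3] sub(0x03,0xf5) = 0xffffff0e
[4] mask-off/ones = 0xffffffff
[5] sub(0x27,0x70) = 0xffffffb7
[6] sub(0xd6,0xc9) = 0x0d
[7] mask-off/ones = 0xffffffff
[8] mask-off/ones = 0xffffffff
[9] sub(0xd7,0xe7) = 0xfffffff0
[10] sub(0x7f,0x11) = 0x6e
[11] sub(0xa2,0x55) = 0x4d
[12] sub(0x98,0xac) = 0xffffffec
[13] mask-off/ones = 0xffffffff
[14] mask-off/ones = 0xffffffff
[15] tail/ones = 0xffffffff

vd = [4294967295, 4294967295, 4294967295, 4294967054, 4294967295, 4294967223, 13, 4294967295, 4294967295, 4294967280, 110, 77, 4294967276, 4294967295, 4294967295, 4294967295]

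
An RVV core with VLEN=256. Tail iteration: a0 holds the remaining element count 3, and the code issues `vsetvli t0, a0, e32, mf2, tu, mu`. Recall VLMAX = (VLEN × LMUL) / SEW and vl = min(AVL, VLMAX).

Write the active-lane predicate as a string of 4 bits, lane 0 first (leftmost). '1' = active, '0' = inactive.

predicate = 1110

VLMAX = (256 × 1/2) / 32 = 4 lanes
AVL=3 ≤ VLMAX=4, so vl = 3
bits (lane 0 leftmost): 1110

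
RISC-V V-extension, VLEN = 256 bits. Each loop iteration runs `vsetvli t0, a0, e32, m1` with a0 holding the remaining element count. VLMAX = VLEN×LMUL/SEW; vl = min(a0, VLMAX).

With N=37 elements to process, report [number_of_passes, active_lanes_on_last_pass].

[iterations, last_vl] = [5, 5]

VLMAX = VLEN×LMUL/SEW = 256×1/32 = 8
37 elements at 8/iter → 5 passes, remainder 5 on the last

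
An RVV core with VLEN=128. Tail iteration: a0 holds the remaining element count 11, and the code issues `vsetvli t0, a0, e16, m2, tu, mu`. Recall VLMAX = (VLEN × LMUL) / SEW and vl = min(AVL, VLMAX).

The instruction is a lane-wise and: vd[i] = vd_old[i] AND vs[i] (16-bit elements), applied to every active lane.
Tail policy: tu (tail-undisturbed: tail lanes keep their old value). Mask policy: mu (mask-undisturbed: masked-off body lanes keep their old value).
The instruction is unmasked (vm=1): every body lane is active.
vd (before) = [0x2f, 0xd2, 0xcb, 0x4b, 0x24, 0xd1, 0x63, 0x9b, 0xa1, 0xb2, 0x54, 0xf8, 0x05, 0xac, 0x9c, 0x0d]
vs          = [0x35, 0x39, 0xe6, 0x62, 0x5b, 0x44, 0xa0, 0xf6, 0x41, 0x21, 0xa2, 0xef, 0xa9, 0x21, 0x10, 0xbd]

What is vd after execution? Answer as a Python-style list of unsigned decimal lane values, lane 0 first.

VLMAX = VLEN×LMUL/SEW = 128×2/16 = 16
vl ← min(11, 16) = 11
  i=0: and(0x2f,0x35) → 37
  i=1: and(0xd2,0x39) → 16
  i=2: and(0xcb,0xe6) → 194
  i=3: and(0x4b,0x62) → 66
  i=4: and(0x24,0x5b) → 0
  i=5: and(0xd1,0x44) → 64
  i=6: and(0x63,0xa0) → 32
  i=7: and(0x9b,0xf6) → 146
  i=8: and(0xa1,0x41) → 1
  i=9: and(0xb2,0x21) → 32
  i=10: and(0x54,0xa2) → 0
  i=11: tail/keep → 248
  i=12: tail/keep → 5
  i=13: tail/keep → 172
  i=14: tail/keep → 156
  i=15: tail/keep → 13

vd = [37, 16, 194, 66, 0, 64, 32, 146, 1, 32, 0, 248, 5, 172, 156, 13]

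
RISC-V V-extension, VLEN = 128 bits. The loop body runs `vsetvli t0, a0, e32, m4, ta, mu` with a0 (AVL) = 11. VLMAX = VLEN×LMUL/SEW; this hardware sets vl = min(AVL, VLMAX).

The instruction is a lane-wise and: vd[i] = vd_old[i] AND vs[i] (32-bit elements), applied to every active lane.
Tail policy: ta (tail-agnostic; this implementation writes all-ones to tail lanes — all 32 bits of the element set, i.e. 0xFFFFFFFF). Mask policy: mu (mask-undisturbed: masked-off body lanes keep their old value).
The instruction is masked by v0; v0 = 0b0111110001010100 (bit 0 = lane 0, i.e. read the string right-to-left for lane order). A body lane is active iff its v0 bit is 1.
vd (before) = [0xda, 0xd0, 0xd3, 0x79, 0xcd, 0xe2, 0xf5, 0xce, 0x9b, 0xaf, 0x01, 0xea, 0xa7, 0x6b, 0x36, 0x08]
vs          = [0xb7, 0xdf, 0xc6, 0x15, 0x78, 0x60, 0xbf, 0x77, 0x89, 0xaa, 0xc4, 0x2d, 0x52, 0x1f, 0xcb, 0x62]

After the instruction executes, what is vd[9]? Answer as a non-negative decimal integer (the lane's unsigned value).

vd[9] = 175

lanes per group: 128·4/32 = 16
vl ← min(11, 16) = 11
vd[0] mask-off/keep -> 0xda
vd[1] mask-off/keep -> 0xd0
vd[2] and(0xd3,0xc6) -> 0xc2
vd[3] mask-off/keep -> 0x79
vd[4] and(0xcd,0x78) -> 0x48
vd[5] mask-off/keep -> 0xe2
vd[6] and(0xf5,0xbf) -> 0xb5
vd[7] mask-off/keep -> 0xce
vd[8] mask-off/keep -> 0x9b
vd[9] mask-off/keep -> 0xaf
vd[10] and(0x01,0xc4) -> 0x00
vd[11] tail/ones -> 0xffffffff
vd[12] tail/ones -> 0xffffffff
vd[13] tail/ones -> 0xffffffff
vd[14] tail/ones -> 0xffffffff
vd[15] tail/ones -> 0xffffffff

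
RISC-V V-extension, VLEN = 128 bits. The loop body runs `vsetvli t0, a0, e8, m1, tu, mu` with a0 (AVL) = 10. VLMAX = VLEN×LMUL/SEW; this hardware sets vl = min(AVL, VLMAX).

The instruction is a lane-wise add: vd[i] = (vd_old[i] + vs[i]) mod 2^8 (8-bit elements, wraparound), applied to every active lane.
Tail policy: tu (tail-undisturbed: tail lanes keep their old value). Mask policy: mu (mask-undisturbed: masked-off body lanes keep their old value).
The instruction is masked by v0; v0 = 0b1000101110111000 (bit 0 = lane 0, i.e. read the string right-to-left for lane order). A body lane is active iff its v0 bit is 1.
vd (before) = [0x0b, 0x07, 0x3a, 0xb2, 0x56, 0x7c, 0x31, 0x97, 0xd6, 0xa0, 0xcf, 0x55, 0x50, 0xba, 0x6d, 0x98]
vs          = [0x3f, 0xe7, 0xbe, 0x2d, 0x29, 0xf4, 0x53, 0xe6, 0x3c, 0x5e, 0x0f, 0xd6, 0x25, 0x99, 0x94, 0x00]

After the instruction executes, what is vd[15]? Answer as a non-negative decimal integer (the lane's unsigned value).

VLMAX = (128 × 1) / 8 = 16 lanes
vl ← min(10, 16) = 10
[0] mask-off/keep = 0x0b
[1] mask-off/keep = 0x07
[2] mask-off/keep = 0x3a
[3] add(0xb2,0x2d) = 0xdf
[4] add(0x56,0x29) = 0x7f
[5] add(0x7c,0xf4) = 0x70
[6] mask-off/keep = 0x31
[7] add(0x97,0xe6) = 0x7d
[8] add(0xd6,0x3c) = 0x12
[9] add(0xa0,0x5e) = 0xfe
[10] tail/keep = 0xcf
[11] tail/keep = 0x55
[12] tail/keep = 0x50
[13] tail/keep = 0xba
[14] tail/keep = 0x6d
[15] tail/keep = 0x98

vd[15] = 152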